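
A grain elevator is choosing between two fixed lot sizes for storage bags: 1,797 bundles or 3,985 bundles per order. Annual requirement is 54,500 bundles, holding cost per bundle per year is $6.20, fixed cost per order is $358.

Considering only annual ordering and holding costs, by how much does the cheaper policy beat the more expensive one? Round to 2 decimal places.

$821.37

TC(Q) = (D/Q)S + (Q/2)H
TC(1,797) = (54,500/1,797)×358 + (1,797/2)×6.2 = $16,428.24
TC(3,985) = (54,500/3,985)×358 + (3,985/2)×6.2 = $17,249.61
Cheaper: Q = 1,797.  Difference = $821.37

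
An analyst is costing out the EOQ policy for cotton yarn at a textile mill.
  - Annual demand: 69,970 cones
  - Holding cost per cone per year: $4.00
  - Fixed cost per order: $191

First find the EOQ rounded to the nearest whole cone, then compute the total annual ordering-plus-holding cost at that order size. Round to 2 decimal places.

EOQ = √(2DS/H) = √(2 × 69,970 × 191 / 4)
    = √(6,682,135.00) ≈ 2,584.98 → Q = 2,585 cones
Ordering: D/Q × S = 69,970/2,585 × $191 = $5,169.93
Holding:  Q/2 × H = 2,585/2 × $4 = $5,170.00
Total = $5,169.93 + $5,170.00 = $10,339.93

$10,339.93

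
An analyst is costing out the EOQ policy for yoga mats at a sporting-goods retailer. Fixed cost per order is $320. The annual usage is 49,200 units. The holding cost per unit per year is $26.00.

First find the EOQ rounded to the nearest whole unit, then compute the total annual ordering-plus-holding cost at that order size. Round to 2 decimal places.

$28,612.73

EOQ = √(2DS/H) = √(2 × 49,200 × 320 / 26)
    = √(1,211,076.92) ≈ 1,100.49 → Q = 1,100 units
Ordering: D/Q × S = 49,200/1,100 × $320 = $14,312.73
Holding:  Q/2 × H = 1,100/2 × $26 = $14,300.00
Total = $14,312.73 + $14,300.00 = $28,612.73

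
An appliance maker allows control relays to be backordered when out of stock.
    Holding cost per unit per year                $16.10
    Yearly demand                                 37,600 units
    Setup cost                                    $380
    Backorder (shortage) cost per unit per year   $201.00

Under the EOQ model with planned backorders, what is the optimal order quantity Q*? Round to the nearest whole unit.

1,385 units

Q* = √(2DS/H) · √((H + b)/b)
   = √(2 × 37,600 × 380 / 16.1) · √((16.1 + 201) / 201)
   = 1,332.256 × 1.0393 ≈ 1,384.59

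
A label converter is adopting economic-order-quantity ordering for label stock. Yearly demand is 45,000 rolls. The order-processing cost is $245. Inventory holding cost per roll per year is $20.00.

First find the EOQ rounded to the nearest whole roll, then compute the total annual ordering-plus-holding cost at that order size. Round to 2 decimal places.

Q* = √(2·D·S / H) = √(2·45,000·245 / 20) = √1,102,500.0 ≈ 1,050.00 → Q = 1,050 rolls
Orders/yr = 45,000/1,050 = 42.857; ordering cost = 42.857 × $245 = $10,500.00
Average inventory = 1,050/2 = 525; holding cost = 525 × $20 = $10,500.00
Total = $10,500.00 + $10,500.00 = $21,000.00

$21,000.00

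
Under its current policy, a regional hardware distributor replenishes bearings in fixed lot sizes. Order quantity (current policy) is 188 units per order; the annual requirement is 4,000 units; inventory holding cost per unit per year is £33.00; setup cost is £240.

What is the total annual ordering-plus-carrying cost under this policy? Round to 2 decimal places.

£8,208.38

Orders/yr = 4,000/188 = 21.277; ordering cost = 21.277 × £240 = £5,106.38
Average inventory = 188/2 = 94; holding cost = 94 × £33 = £3,102.00
Total = £5,106.38 + £3,102.00 = £8,208.38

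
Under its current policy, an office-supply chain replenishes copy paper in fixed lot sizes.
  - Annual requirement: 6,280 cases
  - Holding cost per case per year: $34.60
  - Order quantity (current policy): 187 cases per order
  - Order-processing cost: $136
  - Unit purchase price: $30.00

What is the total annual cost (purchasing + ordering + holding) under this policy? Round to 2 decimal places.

Orders/yr = 6,280/187 = 33.583; ordering cost = 33.583 × $136 = $4,567.27
Average inventory = 187/2 = 93.5; holding cost = 93.5 × $34.6 = $3,235.10
Purchase cost = D·C = 6,280 × 30 = $188,400.00
Total = $4,567.27 + $3,235.10 + $188,400.00 = $196,202.37

$196,202.37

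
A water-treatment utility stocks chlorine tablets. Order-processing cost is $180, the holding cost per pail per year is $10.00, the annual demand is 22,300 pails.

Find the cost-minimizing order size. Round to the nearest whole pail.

Optimal lot size Q* = (2 × 22,300 × $180 / $10)^½ ≈ 895.99

896 pails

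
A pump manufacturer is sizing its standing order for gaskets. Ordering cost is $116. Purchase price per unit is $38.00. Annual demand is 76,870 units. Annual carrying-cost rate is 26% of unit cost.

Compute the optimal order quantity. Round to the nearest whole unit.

Holding cost per unit per year: H = 26% × $38 = $9.8800
EOQ = √(2DS/H) = √(2 × 76,870 × 116 / 9.88)
    = √(1,805,044.53) ≈ 1,343.52

1,344 units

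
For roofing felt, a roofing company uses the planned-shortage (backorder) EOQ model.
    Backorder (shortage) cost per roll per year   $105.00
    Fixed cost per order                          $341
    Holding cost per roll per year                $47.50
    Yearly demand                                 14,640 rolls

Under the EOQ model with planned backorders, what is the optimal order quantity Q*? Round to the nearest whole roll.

Q* = √(2DS/H) · √((H + b)/b)
   = √(2 × 14,640 × 341 / 47.5) · √((47.5 + 105) / 105)
   = 458.475 × 1.2051 ≈ 552.53

553 rolls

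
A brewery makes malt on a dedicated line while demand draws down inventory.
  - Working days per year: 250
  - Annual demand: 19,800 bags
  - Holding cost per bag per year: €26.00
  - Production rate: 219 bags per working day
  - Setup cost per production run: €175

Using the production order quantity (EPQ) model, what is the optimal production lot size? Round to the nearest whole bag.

Daily demand d = 19,800/250 = 79.200; p = 219; 1 − d/p = 0.63836
EPQ = √(2DS / (H(1 − d/p)))
    = √(2 × 19,800 × 175 / (26 × 0.63836)) ≈ 646.17

646 bags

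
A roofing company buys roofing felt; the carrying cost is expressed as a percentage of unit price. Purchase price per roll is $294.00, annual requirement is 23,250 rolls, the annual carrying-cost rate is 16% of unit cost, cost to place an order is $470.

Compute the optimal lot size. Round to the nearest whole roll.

Holding cost per roll per year: H = 16% × $294 = $47.0400
Q* = √(2·D·S / H) = √(2·23,250·470 / 47.04) = √464,604.6 ≈ 681.62

682 rolls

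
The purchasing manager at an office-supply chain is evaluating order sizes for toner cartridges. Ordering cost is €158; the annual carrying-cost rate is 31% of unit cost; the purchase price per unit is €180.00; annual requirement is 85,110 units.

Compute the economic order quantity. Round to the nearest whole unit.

694 units

H = i·C = 0.31 × €180 = €55.8000 per unit-year
Q* = √(2·D·S / H) = √(2·85,110·158 / 55.8) = √481,984.9 ≈ 694.25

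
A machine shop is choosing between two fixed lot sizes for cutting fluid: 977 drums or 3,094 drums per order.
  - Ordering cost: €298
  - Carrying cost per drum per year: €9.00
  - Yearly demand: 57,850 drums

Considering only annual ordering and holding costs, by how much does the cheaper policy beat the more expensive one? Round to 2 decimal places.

€2,546.79

For each Q, cost = (D/Q)·S + (Q/2)·H.
TC(977) = (57,850/977)×298 + (977/2)×9 = €22,041.64
TC(3,094) = (57,850/3,094)×298 + (3,094/2)×9 = €19,494.85
Cheaper: Q = 3,094.  Difference = €2,546.79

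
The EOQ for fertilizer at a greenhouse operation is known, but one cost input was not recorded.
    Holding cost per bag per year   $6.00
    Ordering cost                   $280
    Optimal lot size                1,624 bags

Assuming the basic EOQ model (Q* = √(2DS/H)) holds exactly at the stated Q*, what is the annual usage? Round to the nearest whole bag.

28,258 bags per year

Since Q* = (2DS/H)^½, squaring gives Q*²·H = 2DS.
D = Q²H / (2S) = 1,624² × 6 / (2 × 280) = 28,257.60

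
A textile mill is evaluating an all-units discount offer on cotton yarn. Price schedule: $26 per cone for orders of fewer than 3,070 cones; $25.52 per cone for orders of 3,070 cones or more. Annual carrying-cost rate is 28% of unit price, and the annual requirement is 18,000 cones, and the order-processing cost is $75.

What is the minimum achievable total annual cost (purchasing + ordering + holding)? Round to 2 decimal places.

$470,768.24

H₁ = 28%×$26 = $7.2800;  H₂ = 28%×$25.52 = $7.1456
EOQ₁ = √(2×18,000×75/7.2800) = 609.00  (< 3,070, feasible at tier 1)
EOQ₂ = √(2×18,000×75/7.1456) = 614.70  (< 3,070 → use Q = 3,070 at tier-2 price)
TC(tier 1 (EOQ₁), Q≈609.0) = $472,433.51
TC(tier 2, Q≈3,070.0) = $470,768.24
Minimum at tier 2: $470,768.24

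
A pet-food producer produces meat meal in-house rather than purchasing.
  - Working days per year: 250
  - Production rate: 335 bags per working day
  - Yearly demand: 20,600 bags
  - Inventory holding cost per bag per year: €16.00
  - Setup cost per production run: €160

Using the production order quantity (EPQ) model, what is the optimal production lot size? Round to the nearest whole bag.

739 bags

Daily demand d = 20,600/250 = 82.400; p = 335; 1 − d/p = 0.75403
EPQ = √(2DS / (H(1 − d/p)))
    = √(2 × 20,600 × 160 / (16 × 0.75403)) ≈ 739.19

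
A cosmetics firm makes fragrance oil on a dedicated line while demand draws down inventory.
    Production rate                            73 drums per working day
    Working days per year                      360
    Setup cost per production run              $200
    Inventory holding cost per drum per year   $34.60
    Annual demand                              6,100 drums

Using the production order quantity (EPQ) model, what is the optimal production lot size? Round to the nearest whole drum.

Daily demand d = 6,100/360 = 16.944; p = 73; 1 − d/p = 0.76788
EPQ = √(2DS / (H(1 − d/p)))
    = √(2 × 6,100 × 200 / (34.6 × 0.76788)) ≈ 303.05

303 drums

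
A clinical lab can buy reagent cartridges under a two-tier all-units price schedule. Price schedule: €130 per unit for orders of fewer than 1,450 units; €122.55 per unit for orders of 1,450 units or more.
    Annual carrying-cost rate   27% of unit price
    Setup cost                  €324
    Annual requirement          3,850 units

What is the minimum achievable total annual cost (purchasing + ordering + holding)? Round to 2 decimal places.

€496,666.94

H₁ = 27%×€130 = €35.1000;  H₂ = 27%×€122.55 = €33.0885
EOQ₁ = √(2×3,850×324/35.1000) = 266.60  (< 1,450, feasible at tier 1)
EOQ₂ = √(2×3,850×324/33.0885) = 274.59  (< 1,450 → use Q = 1,450 at tier-2 price)
TC(tier 1 (EOQ₁), Q≈266.6) = €509,857.75
TC(tier 2, Q≈1,450.0) = €496,666.94
Minimum at tier 2: €496,666.94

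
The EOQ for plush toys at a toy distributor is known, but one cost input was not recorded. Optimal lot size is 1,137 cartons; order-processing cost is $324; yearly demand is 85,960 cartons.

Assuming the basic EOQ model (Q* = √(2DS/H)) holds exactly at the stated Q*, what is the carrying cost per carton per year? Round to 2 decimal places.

Since Q* = (2DS/H)^½, squaring gives Q*²·H = 2DS.
H = 2DS / Q² = 2 × 85,960 × 324 / 1,137² = 43.0874

$43.09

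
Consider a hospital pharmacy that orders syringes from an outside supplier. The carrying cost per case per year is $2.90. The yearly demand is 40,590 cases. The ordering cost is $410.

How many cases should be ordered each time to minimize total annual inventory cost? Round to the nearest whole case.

EOQ = √(2DS/H) = √(2 × 40,590 × 410 / 2.9)
    = √(11,477,172.41) ≈ 3,387.80

3,388 cases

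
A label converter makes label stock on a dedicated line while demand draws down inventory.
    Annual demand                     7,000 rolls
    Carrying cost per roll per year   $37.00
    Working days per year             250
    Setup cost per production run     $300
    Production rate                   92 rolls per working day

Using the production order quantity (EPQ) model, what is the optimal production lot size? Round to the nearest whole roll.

d = 7,000/250 = 28.0000 rolls/day;  effective holding cost H(1 − d/p) = 37·(1 − 28.0000/92) = 25.73913
Q* = √(2DS / H_eff) = √(2·7,000·300 / 25.73913) ≈ 403.95

404 rolls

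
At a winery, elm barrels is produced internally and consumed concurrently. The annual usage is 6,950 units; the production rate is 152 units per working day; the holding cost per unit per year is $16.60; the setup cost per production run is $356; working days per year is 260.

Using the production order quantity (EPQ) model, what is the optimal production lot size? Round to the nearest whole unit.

d = 6,950/260 = 26.7308 units/day;  effective holding cost H(1 − d/p) = 16.6·(1 − 26.7308/152) = 13.68072
Q* = √(2DS / H_eff) = √(2·6,950·356 / 13.68072) ≈ 601.42

601 units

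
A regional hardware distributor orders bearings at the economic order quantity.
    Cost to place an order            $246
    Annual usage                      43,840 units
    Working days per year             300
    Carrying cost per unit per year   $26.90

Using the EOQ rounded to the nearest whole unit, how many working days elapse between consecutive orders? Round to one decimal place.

Q* = √(2·D·S / H) = √(2·43,840·246 / 26.9) = √801,832.0 ≈ 895.45 → Q = 895 units
Days between orders = 300 / (D/Q) = 300 / 48.983 ≈ 6.125

6.1 days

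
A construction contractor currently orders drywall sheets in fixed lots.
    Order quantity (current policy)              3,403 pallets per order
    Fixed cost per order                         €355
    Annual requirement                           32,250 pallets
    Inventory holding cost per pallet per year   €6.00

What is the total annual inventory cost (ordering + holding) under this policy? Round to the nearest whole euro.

Ordering: D/Q × S = 32,250/3,403 × €355 = €3,364.31
Holding:  Q/2 × H = 3,403/2 × €6 = €10,209.00
Total = €3,364.31 + €10,209.00 = €13,573.31

€13,573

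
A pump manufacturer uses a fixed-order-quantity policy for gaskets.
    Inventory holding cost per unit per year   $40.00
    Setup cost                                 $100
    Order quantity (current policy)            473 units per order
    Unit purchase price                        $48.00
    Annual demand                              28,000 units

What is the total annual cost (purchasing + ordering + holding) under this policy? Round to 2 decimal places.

$1,359,379.66

Orders/yr = 28,000/473 = 59.197; ordering cost = 59.197 × $100 = $5,919.66
Average inventory = 473/2 = 236.5; holding cost = 236.5 × $40 = $9,460.00
Purchase cost = D·C = 28,000 × 48 = $1,344,000.00
Total = $5,919.66 + $9,460.00 + $1,344,000.00 = $1,359,379.66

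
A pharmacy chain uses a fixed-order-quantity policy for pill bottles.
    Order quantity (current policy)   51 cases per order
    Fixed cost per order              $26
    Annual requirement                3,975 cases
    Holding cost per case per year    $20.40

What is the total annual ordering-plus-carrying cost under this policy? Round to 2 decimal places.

Orders/yr = 3,975/51 = 77.941; ordering cost = 77.941 × $26 = $2,026.47
Average inventory = 51/2 = 25.5; holding cost = 25.5 × $20.4 = $520.20
Total = $2,026.47 + $520.20 = $2,546.67

$2,546.67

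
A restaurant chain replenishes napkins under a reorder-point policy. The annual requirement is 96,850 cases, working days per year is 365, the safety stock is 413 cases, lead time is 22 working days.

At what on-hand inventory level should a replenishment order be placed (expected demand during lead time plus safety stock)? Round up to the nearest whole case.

6,251 cases

Daily demand d = 96,850 / 365 = 265.342 cases/day
Demand during lead time = 265.342 × 22 = 5,837.53
Reorder point = 5,837.53 + 413 = 6,250.53 → round up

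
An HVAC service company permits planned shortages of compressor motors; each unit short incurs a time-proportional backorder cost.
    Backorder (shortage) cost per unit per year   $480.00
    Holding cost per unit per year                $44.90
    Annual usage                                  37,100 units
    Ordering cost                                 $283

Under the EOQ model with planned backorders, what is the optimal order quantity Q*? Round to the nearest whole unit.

715 units

Q* = √(2DS/H) · √((H + b)/b)
   = √(2 × 37,100 × 283 / 44.9) · √((44.9 + 480) / 480)
   = 683.868 × 1.0457 ≈ 715.14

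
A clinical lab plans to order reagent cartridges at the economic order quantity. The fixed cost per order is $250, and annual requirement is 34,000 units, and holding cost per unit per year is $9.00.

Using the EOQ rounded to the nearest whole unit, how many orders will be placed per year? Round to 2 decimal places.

24.75 orders per year

EOQ = √(2DS/H) = √(2 × 34,000 × 250 / 9)
    = √(1,888,888.89) ≈ 1,374.37 → Q = 1,374
Orders per year = D/Q = 34,000 / 1,374 = 24.745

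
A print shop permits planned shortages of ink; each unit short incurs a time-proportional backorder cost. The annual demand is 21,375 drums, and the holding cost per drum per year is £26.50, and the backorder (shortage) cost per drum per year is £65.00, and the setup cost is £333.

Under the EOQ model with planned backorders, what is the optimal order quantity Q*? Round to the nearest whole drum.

870 drums

Q* = √(2DS/H) · √((H + b)/b)
   = √(2 × 21,375 × 333 / 26.5) · √((26.5 + 65) / 65)
   = 732.938 × 1.1865 ≈ 869.60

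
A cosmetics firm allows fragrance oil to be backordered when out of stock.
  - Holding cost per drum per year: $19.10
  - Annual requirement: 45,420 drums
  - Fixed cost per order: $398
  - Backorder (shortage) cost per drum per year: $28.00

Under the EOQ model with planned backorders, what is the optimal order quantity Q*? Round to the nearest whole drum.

1,784 drums

Basic EOQ = √(2·45,420·398/19.1) = 1,375.826
Backorder adjustment √((H+b)/b) = √((19.1+28)/28) = 1.2970
Q* = 1,375.826 × 1.2970 ≈ 1,784.41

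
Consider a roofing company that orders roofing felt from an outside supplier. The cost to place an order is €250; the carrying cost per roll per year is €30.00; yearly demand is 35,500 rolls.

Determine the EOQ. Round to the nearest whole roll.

769 rolls

EOQ = √(2DS/H) = √(2 × 35,500 × 250 / 30)
    = √(591,666.67) ≈ 769.20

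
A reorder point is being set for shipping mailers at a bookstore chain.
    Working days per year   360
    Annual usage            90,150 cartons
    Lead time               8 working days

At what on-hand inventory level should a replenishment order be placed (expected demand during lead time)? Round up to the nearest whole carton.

Daily demand d = 90,150 / 360 = 250.417 cartons/day
Demand during lead time = 250.417 × 8 = 2,003.33
Reorder point = 2,003.33 → round up

2,004 cartons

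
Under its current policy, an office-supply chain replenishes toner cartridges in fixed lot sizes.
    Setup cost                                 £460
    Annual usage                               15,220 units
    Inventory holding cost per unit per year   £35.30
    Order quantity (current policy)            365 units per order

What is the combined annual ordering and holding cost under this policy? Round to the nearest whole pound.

Orders/yr = 15,220/365 = 41.699; ordering cost = 41.699 × £460 = £19,181.37
Average inventory = 365/2 = 182.5; holding cost = 182.5 × £35.3 = £6,442.25
Total = £19,181.37 + £6,442.25 = £25,623.62

£25,624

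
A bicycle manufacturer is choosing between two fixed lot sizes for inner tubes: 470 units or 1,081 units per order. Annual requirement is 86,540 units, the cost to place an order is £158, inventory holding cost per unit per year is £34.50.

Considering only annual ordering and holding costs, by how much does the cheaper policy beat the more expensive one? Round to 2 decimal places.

Annual cost at Q: ordering D·S/Q plus holding Q·H/2.
TC(470) = (86,540/470)×158 + (470/2)×34.5 = £37,199.67
TC(1,081) = (86,540/1,081)×158 + (1,081/2)×34.5 = £31,296.02
|ΔTC| = |£37,199.67 − £31,296.02| = £5,903.65

£5,903.65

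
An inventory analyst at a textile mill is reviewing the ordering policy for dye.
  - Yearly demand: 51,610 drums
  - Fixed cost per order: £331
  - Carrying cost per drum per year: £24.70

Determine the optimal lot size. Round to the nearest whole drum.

1,176 drums

Q* = √(2·D·S / H) = √(2·51,610·331 / 24.7) = √1,383,231.6 ≈ 1,176.11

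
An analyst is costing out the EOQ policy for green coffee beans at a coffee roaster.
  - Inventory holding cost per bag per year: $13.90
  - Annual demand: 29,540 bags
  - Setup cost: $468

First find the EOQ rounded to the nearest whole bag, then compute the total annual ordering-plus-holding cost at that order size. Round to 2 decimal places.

Optimal lot size Q* = (2 × 29,540 × $468 / $13.9)^½ ≈ 1,410.38 → Q = 1,410 bags
Ordering: D/Q × S = 29,540/1,410 × $468 = $9,804.77
Holding:  Q/2 × H = 1,410/2 × $13.9 = $9,799.50
Total = $9,804.77 + $9,799.50 = $19,604.27

$19,604.27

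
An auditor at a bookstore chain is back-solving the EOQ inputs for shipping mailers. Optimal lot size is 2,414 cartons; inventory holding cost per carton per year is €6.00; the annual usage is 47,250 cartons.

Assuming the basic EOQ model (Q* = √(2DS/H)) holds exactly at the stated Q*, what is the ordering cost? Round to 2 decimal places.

From Q* = √(2DS/H) ⇒ Q*² = 2DS/H.
S = Q²H / (2D) = 2,414² × 6 / (2 × 47,250) = 369.9934

€369.99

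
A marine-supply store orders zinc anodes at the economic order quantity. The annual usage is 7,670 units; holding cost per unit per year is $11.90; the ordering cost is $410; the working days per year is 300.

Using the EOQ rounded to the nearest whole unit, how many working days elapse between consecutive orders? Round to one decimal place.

28.4 days

Optimal lot size Q* = (2 × 7,670 × $410 / $11.9)^½ ≈ 726.99 → Q = 727 units
Days between orders = 300 / (D/Q) = 300 / 10.550 ≈ 28.435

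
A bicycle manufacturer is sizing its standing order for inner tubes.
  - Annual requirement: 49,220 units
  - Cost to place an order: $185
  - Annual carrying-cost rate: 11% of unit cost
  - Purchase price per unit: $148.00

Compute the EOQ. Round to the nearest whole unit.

1,058 units

H = i·C = 0.11 × $148 = $16.2800 per unit-year
2DS/H = 2·49,220·185/16.28 = 1,118,636.36
EOQ = √1,118,636.36 ≈ 1,057.66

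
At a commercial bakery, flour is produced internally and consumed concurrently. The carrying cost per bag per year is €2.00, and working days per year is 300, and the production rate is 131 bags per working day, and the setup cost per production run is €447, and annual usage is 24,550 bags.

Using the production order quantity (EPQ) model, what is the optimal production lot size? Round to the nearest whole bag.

d = 24,550/300 = 81.8333 bags/day;  effective holding cost H(1 − d/p) = 2·(1 − 81.8333/131) = 0.75064
Q* = √(2DS / H_eff) = √(2·24,550·447 / 0.75064) ≈ 5,407.29

5,407 bags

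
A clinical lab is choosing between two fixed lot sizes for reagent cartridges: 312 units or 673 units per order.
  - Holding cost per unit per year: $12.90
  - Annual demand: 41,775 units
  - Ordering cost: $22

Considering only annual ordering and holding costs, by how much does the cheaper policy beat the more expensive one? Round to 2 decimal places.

$748.38

For each Q, cost = (D/Q)·S + (Q/2)·H.
TC(312) = (41,775/312)×22 + (312/2)×12.9 = $4,958.07
TC(673) = (41,775/673)×22 + (673/2)×12.9 = $5,706.45
Cheaper: Q = 312.  Difference = $748.38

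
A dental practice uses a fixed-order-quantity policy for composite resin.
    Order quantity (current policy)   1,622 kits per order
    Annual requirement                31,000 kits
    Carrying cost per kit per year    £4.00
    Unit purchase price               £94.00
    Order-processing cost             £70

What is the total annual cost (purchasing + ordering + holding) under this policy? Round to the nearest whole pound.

£2,918,582

Annual ordering cost = (D/Q)·S = (31,000/1,622) × 70 = £1,337.85
Annual holding cost  = (Q/2)·H = (1,622/2) × 4 = £3,244.00
Purchase cost = D·C = 31,000 × 94 = £2,914,000.00
Total = £1,337.85 + £3,244.00 + £2,914,000.00 = £2,918,581.85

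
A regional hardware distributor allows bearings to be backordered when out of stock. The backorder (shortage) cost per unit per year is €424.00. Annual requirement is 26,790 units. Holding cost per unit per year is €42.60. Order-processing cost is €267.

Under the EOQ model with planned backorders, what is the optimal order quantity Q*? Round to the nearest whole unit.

Q* = √(2DS/H) · √((H + b)/b)
   = √(2 × 26,790 × 267 / 42.6) · √((42.6 + 424) / 424)
   = 579.498 × 1.0490 ≈ 607.91

608 units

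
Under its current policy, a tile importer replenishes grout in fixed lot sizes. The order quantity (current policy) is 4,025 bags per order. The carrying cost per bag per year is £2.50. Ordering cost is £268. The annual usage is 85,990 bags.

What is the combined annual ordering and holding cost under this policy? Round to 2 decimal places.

£10,756.80

Annual ordering cost = (D/Q)·S = (85,990/4,025) × 268 = £5,725.55
Annual holding cost  = (Q/2)·H = (4,025/2) × 2.5 = £5,031.25
Total = £5,725.55 + £5,031.25 = £10,756.80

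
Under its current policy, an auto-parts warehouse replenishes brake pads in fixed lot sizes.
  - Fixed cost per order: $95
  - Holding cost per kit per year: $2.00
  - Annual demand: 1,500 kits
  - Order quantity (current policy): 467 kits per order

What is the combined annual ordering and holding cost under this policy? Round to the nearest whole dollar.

$772

Annual ordering cost = (D/Q)·S = (1,500/467) × 95 = $305.14
Annual holding cost  = (Q/2)·H = (467/2) × 2 = $467.00
Total = $305.14 + $467.00 = $772.14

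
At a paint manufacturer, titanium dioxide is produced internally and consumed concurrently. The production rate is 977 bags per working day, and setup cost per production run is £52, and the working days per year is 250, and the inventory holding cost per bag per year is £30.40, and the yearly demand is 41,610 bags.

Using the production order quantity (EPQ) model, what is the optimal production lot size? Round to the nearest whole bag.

414 bags

Daily demand d = 41,610/250 = 166.440; p = 977; 1 − d/p = 0.82964
EPQ = √(2DS / (H(1 − d/p)))
    = √(2 × 41,610 × 52 / (30.4 × 0.82964)) ≈ 414.22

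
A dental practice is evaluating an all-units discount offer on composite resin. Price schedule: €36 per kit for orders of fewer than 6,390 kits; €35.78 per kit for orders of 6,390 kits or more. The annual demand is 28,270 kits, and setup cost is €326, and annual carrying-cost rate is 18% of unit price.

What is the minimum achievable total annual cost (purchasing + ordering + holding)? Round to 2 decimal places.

€1,028,648.84

H₁ = 18%×€36 = €6.4800;  H₂ = 18%×€35.78 = €6.4404
EOQ₁ = √(2×28,270×326/6.4800) = 1,686.55  (< 6,390, feasible at tier 1)
EOQ₂ = √(2×28,270×326/6.4404) = 1,691.73  (< 6,390 → use Q = 6,390 at tier-2 price)
TC(tier 1 (EOQ₁), Q≈1,686.5) = €1,028,648.84
TC(tier 2, Q≈6,390.0) = €1,033,519.93
Minimum at tier 1 (EOQ₁): €1,028,648.84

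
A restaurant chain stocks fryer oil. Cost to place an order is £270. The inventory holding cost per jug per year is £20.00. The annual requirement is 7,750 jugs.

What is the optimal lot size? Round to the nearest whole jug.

Q* = √(2·D·S / H) = √(2·7,750·270 / 20) = √209,250.0 ≈ 457.44

457 jugs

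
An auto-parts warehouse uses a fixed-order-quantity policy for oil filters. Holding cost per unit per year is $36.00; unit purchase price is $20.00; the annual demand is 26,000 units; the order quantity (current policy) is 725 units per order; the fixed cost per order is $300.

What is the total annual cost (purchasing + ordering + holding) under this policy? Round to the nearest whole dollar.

$543,809

Annual ordering cost = (D/Q)·S = (26,000/725) × 300 = $10,758.62
Annual holding cost  = (Q/2)·H = (725/2) × 36 = $13,050.00
Purchase cost = D·C = 26,000 × 20 = $520,000.00
Total = $10,758.62 + $13,050.00 + $520,000.00 = $543,808.62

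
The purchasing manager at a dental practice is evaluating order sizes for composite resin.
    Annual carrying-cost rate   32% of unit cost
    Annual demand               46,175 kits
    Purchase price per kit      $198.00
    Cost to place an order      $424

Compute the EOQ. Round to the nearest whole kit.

Holding cost per kit per year: H = 32% × $198 = $63.3600
2DS/H = 2·46,175·424/63.36 = 617,998.74
EOQ = √617,998.74 ≈ 786.13

786 kits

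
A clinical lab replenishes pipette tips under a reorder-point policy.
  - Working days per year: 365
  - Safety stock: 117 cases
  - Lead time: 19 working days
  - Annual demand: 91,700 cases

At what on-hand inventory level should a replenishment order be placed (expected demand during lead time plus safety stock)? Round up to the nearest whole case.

4,891 cases

Daily demand d = 91,700 / 365 = 251.233 cases/day
Demand during lead time = 251.233 × 19 = 4,773.42
Reorder point = 4,773.42 + 117 = 4,890.42 → round up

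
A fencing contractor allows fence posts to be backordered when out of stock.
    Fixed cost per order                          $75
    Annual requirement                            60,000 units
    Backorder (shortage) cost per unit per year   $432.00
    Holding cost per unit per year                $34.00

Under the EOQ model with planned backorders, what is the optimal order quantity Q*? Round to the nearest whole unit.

534 units

Basic EOQ = √(2·60,000·75/34) = 514.496
Backorder adjustment √((H+b)/b) = √((34+432)/432) = 1.0386
Q* = 514.496 × 1.0386 ≈ 534.36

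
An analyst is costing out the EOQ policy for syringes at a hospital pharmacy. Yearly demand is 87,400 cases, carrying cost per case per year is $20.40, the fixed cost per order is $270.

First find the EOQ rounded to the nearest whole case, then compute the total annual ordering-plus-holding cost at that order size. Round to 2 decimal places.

Optimal lot size Q* = (2 × 87,400 × $270 / $20.4)^½ ≈ 1,521.03 → Q = 1,521 cases
Ordering: D/Q × S = 87,400/1,521 × $270 = $15,514.79
Holding:  Q/2 × H = 1,521/2 × $20.4 = $15,514.20
Total = $15,514.79 + $15,514.20 = $31,028.99

$31,028.99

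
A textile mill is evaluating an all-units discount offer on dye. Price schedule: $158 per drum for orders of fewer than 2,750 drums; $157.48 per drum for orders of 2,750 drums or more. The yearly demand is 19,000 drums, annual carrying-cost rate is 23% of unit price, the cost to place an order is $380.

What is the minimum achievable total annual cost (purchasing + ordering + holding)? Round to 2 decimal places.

$3,024,907.41

H₁ = 23%×$158 = $36.3400;  H₂ = 23%×$157.48 = $36.2204
EOQ₁ = √(2×19,000×380/36.3400) = 630.36  (< 2,750, feasible at tier 1)
EOQ₂ = √(2×19,000×380/36.2204) = 631.40  (< 2,750 → use Q = 2,750 at tier-2 price)
TC(tier 1 (EOQ₁), Q≈630.4) = $3,024,907.41
TC(tier 2, Q≈2,750.0) = $3,044,548.50
Minimum at tier 1 (EOQ₁): $3,024,907.41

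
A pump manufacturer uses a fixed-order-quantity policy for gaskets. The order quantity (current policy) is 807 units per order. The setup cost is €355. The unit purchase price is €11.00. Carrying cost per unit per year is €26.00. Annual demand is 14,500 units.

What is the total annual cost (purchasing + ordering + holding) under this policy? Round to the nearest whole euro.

Ordering: D/Q × S = 14,500/807 × €355 = €6,378.56
Holding:  Q/2 × H = 807/2 × €26 = €10,491.00
Purchase cost = D·C = 14,500 × 11 = €159,500.00
Total = €6,378.56 + €10,491.00 + €159,500.00 = €176,369.56

€176,370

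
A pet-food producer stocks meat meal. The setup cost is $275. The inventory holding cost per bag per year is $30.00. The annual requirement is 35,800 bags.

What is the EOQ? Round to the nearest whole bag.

810 bags

2DS/H = 2·35,800·275/30 = 656,333.33
EOQ = √656,333.33 ≈ 810.14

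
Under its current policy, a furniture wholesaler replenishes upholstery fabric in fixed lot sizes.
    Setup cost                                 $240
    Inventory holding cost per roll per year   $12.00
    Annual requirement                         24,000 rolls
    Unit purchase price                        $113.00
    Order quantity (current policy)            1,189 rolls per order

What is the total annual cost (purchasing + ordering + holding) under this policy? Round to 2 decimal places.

$2,723,978.41

Orders/yr = 24,000/1,189 = 20.185; ordering cost = 20.185 × $240 = $4,844.41
Average inventory = 1,189/2 = 594.5; holding cost = 594.5 × $12 = $7,134.00
Purchase cost = D·C = 24,000 × 113 = $2,712,000.00
Total = $4,844.41 + $7,134.00 + $2,712,000.00 = $2,723,978.41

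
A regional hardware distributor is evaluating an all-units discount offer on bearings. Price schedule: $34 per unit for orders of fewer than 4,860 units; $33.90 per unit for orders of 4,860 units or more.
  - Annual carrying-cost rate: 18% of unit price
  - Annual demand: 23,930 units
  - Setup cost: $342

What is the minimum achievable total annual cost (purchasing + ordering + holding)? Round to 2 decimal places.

H₁ = 18%×$34 = $6.1200;  H₂ = 18%×$33.90 = $6.1020
EOQ₁ = √(2×23,930×342/6.1200) = 1,635.40  (< 4,860, feasible at tier 1)
EOQ₂ = √(2×23,930×342/6.1020) = 1,637.81  (< 4,860 → use Q = 4,860 at tier-2 price)
TC(tier 1 (EOQ₁), Q≈1,635.4) = $823,628.64
TC(tier 2, Q≈4,860.0) = $827,738.82
Minimum at tier 1 (EOQ₁): $823,628.64

$823,628.64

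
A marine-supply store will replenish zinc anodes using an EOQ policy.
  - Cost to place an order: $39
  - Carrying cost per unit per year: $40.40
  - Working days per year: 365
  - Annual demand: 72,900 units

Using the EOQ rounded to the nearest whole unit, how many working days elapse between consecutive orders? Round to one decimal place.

1.9 days

EOQ = √(2DS/H) = √(2 × 72,900 × 39 / 40.4)
    = √(140,747.52) ≈ 375.16 → Q = 375 units
Days between orders = 365 / (D/Q) = 365 / 194.400 ≈ 1.878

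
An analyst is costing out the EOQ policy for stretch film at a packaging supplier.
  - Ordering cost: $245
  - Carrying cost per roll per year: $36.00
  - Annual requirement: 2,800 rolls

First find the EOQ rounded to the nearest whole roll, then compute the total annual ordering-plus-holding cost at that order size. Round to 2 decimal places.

Q* = √(2·D·S / H) = √(2·2,800·245 / 36) = √38,111.1 ≈ 195.22 → Q = 195 rolls
Ordering: D/Q × S = 2,800/195 × $245 = $3,517.95
Holding:  Q/2 × H = 195/2 × $36 = $3,510.00
Total = $3,517.95 + $3,510.00 = $7,027.95

$7,027.95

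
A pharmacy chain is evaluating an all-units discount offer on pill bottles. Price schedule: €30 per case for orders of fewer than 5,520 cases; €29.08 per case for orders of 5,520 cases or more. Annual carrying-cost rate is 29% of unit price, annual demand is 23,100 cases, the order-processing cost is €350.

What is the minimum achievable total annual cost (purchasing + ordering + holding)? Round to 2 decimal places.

H₁ = 29%×€30 = €8.7000;  H₂ = 29%×€29.08 = €8.4332
EOQ₁ = √(2×23,100×350/8.7000) = 1,363.31  (< 5,520, feasible at tier 1)
EOQ₂ = √(2×23,100×350/8.4332) = 1,384.71  (< 5,520 → use Q = 5,520 at tier-2 price)
TC(tier 1 (EOQ₁), Q≈1,363.3) = €704,860.82
TC(tier 2, Q≈5,520.0) = €696,488.31
Minimum at tier 2: €696,488.31

€696,488.31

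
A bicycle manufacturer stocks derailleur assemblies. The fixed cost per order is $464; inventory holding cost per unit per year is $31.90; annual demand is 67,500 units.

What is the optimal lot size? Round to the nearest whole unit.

2DS/H = 2·67,500·464/31.9 = 1,963,636.36
EOQ = √1,963,636.36 ≈ 1,401.30

1,401 units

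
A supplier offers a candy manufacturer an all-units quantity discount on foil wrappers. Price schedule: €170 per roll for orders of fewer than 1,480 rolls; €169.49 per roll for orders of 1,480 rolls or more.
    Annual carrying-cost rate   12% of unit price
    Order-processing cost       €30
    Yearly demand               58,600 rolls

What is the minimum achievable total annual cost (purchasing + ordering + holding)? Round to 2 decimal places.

€9,948,352.55

H₁ = 12%×€170 = €20.4000;  H₂ = 12%×€169.49 = €20.3388
EOQ₁ = √(2×58,600×30/20.4000) = 415.15  (< 1,480, feasible at tier 1)
EOQ₂ = √(2×58,600×30/20.3388) = 415.78  (< 1,480 → use Q = 1,480 at tier-2 price)
TC(tier 1 (EOQ₁), Q≈415.2) = €9,970,469.14
TC(tier 2, Q≈1,480.0) = €9,948,352.55
Minimum at tier 2: €9,948,352.55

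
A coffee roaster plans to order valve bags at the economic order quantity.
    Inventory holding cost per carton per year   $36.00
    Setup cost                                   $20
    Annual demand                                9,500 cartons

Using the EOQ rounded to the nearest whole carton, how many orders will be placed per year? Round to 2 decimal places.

Q* = √(2·D·S / H) = √(2·9,500·20 / 36) = √10,555.6 ≈ 102.74 → Q = 103
Orders per year = D/Q = 9,500 / 103 = 92.233

92.23 orders per year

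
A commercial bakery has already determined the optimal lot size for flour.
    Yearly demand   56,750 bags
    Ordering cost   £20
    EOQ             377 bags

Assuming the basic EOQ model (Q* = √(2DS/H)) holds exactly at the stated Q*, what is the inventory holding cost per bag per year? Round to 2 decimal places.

EOQ relation: Q² = 2DS/H, so rearrange for the unknown.
H = 2DS / Q² = 2 × 56,750 × 20 / 377² = 15.9714

£15.97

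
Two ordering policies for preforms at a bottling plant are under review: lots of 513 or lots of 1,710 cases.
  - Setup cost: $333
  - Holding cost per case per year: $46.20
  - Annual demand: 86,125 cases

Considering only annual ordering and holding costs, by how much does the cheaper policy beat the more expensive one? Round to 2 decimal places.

$11,483.29

For each Q, cost = (D/Q)·S + (Q/2)·H.
TC(513) = (86,125/513)×333 + (513/2)×46.2 = $67,756.00
TC(1,710) = (86,125/1,710)×333 + (1,710/2)×46.2 = $56,272.71
Lots of 1,710 are cheaper by $11,483.29.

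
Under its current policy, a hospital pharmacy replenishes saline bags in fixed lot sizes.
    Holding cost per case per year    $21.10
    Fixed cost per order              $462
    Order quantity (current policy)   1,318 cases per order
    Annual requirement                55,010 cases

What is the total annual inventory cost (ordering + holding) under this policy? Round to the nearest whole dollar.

$33,188

Orders/yr = 55,010/1,318 = 41.737; ordering cost = 41.737 × $462 = $19,282.72
Average inventory = 1,318/2 = 659; holding cost = 659 × $21.1 = $13,904.90
Total = $19,282.72 + $13,904.90 = $33,187.62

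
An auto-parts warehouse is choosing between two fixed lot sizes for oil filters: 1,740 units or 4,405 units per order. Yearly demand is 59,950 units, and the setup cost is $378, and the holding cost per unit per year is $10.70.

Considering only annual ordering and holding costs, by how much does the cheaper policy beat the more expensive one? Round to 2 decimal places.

$6,378.53

Annual cost at Q: ordering D·S/Q plus holding Q·H/2.
TC(1,740) = (59,950/1,740)×378 + (1,740/2)×10.7 = $22,332.62
TC(4,405) = (59,950/4,405)×378 + (4,405/2)×10.7 = $28,711.15
|ΔTC| = |$22,332.62 − $28,711.15| = $6,378.53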